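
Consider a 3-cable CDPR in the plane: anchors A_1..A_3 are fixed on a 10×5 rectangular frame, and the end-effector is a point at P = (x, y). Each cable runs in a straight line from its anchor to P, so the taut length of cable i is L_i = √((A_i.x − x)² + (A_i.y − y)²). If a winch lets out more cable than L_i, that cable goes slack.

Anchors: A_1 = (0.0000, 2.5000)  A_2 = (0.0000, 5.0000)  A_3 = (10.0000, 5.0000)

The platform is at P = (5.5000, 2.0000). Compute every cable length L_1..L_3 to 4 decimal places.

(5.5227, 6.2650, 5.4083)

cable 1: Δx=-5.5000, Δy=0.5000; L_1 = √(Δx²+Δy²) = 5.5227
cable 2: Δx=-5.5000, Δy=3.0000; L_2 = √(Δx²+Δy²) = 6.2650
cable 3: Δx=4.5000, Δy=3.0000; L_3 = √(Δx²+Δy²) = 5.4083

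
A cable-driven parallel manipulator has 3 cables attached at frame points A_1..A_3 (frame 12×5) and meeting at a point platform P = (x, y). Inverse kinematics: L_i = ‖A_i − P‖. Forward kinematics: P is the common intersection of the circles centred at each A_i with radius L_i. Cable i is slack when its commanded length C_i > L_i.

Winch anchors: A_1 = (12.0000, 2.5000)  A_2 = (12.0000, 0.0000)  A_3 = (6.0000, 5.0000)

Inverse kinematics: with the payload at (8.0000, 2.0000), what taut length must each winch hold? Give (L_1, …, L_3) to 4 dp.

L_1: Δ = A_1−P = (4.0000, 0.5000) → ‖Δ‖ = √16.2500 = 4.0311
L_2: Δ = A_2−P = (4.0000, -2.0000) → ‖Δ‖ = √20.0000 = 4.4721
L_3: Δ = A_3−P = (-2.0000, 3.0000) → ‖Δ‖ = √13.0000 = 3.6056

(4.0311, 4.4721, 3.6056)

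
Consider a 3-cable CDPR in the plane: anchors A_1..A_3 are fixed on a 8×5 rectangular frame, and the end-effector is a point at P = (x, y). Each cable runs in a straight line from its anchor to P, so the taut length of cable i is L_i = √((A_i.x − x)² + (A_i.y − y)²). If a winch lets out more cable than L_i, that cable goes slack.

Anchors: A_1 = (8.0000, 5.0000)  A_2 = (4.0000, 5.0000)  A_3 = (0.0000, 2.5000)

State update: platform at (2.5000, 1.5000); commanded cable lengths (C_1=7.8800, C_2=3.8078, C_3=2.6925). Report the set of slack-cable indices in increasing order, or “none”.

cable 1: √((5.5000)²+(3.5000)²)=6.5192, C_1=7.8800: slack
cable 2: √((1.5000)²+(3.5000)²)=3.8079, C_2=3.8078: taut
cable 3: √((-2.5000)²+(1.0000)²)=2.6926, C_3=2.6925: taut

1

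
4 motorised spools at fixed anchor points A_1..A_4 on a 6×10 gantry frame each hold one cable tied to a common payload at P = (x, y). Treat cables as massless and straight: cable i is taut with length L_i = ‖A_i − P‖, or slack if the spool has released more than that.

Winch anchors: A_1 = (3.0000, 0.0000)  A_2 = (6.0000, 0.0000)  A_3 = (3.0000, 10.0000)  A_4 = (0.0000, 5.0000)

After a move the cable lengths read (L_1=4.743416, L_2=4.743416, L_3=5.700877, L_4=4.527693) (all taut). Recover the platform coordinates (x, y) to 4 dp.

(4.5000, 4.5000)

each cable: (A_i−P)·(A_i−P) = L_i²; let k_i = ‖A_i‖²−L_i²
k_1 = 9.0000+0.0000−22.5000 = -13.5000
row 1: -6.0000x + 0.0000y = -27.0000  (k_2=13.5000)
row 2: 0.0000x − 20.0000y = -90.0000  (k_3=76.5000)
row 3: 6.0000x − 10.0000y = -18.0000  (k_4=4.5000)
Cramer on rows 1–2 → x = 4.5000, y = 4.5000
check cable 4: ‖A_4−P‖² = 20.5000 ≈ L_4² = 20.5000 ✓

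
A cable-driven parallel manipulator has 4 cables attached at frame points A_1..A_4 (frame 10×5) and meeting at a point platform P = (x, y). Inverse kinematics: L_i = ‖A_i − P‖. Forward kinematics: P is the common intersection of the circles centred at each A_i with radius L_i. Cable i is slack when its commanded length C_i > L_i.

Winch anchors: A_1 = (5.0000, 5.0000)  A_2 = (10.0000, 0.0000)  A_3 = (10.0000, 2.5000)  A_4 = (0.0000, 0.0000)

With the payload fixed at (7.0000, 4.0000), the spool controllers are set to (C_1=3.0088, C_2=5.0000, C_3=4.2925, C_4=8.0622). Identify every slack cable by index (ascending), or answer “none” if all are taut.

i=1: geometric 2.2361 vs commanded 3.0088 ⇒ slack
i=2: geometric 5.0000 vs commanded 5.0000 ⇒ taut
i=3: geometric 3.3541 vs commanded 4.2925 ⇒ slack
i=4: geometric 8.0623 vs commanded 8.0622 ⇒ taut

1, 3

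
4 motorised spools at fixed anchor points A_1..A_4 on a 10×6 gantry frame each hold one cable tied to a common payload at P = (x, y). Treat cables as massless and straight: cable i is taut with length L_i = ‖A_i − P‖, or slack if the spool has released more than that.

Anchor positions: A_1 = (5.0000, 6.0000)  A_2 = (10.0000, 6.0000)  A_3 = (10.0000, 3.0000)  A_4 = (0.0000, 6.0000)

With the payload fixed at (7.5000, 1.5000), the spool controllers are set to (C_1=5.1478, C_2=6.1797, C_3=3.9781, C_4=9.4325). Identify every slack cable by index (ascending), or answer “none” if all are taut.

cable 1: √((-2.5000)²+(4.5000)²)=5.1478, C_1=5.1478: taut
cable 2: √((2.5000)²+(4.5000)²)=5.1478, C_2=6.1797: slack
cable 3: √((2.5000)²+(1.5000)²)=2.9155, C_3=3.9781: slack
cable 4: √((-7.5000)²+(4.5000)²)=8.7464, C_4=9.4325: slack

2, 3, 4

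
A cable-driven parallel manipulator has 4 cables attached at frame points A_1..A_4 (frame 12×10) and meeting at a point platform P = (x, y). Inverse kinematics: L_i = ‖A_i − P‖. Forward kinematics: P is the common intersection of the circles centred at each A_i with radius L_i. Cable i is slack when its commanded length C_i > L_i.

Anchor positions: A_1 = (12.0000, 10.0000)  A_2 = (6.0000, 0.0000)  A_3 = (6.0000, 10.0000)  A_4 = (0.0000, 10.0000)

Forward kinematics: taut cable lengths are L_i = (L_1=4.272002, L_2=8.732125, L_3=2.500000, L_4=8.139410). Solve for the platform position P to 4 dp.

(8.0000, 8.5000)

circle eqns → linear via eq_j − eq_1; set k_j = A_j·A_j − L_j²
k_1 = 144.0000+100.0000−18.2500 = 225.7500
12.0000·x + 20.0000·y = k_1−k_2 = 266.0000
12.0000·x + 0.0000·y = k_1−k_3 = 96.0000
24.0000·x + 0.0000·y = k_1−k_4 = 192.0000
solve first two rows → x=8.0000, y=8.5000
check cable 4: ‖A_4−P‖² = 66.2500 ≈ L_4² = 66.2500 ✓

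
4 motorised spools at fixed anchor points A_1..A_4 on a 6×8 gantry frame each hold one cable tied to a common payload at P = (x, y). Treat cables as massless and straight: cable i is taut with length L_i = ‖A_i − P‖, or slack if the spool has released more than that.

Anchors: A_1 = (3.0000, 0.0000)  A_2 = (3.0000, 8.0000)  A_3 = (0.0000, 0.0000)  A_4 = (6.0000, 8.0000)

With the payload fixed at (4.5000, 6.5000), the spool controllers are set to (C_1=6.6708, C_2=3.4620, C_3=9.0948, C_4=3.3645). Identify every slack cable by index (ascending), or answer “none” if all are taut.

2, 3, 4

i=1: geometric 6.6708 vs commanded 6.6708 ⇒ taut
i=2: geometric 2.1213 vs commanded 3.4620 ⇒ slack
i=3: geometric 7.9057 vs commanded 9.0948 ⇒ slack
i=4: geometric 2.1213 vs commanded 3.3645 ⇒ slack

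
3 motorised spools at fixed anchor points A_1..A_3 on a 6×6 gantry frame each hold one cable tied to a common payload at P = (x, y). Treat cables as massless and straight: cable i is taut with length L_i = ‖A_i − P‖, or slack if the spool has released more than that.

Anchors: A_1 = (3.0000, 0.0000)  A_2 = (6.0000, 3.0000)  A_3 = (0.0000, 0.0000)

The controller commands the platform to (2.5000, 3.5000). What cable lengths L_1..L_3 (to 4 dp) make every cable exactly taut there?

L_1 = √((3.0000−2.5000)² + (0.0000−3.5000)²) = 3.5355
L_2 = √((6.0000−2.5000)² + (3.0000−3.5000)²) = 3.5355
L_3 = √((0.0000−2.5000)² + (0.0000−3.5000)²) = 4.3012

(3.5355, 3.5355, 4.3012)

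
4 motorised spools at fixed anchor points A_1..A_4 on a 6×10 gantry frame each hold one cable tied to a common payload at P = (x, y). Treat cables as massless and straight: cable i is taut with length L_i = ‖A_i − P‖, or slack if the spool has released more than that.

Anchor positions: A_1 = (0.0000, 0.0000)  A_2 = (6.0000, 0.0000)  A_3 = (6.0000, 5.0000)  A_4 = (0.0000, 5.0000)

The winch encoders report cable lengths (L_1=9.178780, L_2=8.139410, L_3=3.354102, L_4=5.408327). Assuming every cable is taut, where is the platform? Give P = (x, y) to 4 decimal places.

expand ‖A_i−P‖²=L_i² and subtract eq 1 (q_i ≔ ‖A_i‖²−L_i²)
q_1 = 0.0000+0.0000−84.2500 = -84.2500
eq1−eq2 → [-12.0000  0.0000]·P = -54.0000
eq1−eq3 → [-12.0000  -10.0000]·P = -134.0000
eq1−eq4 → [0.0000  -10.0000]·P = -80.0000
2×2 solve → P = (4.5000, 8.0000)
check cable 4: ‖A_4−P‖² = 29.2500 ≈ L_4² = 29.2500 ✓

(4.5000, 8.0000)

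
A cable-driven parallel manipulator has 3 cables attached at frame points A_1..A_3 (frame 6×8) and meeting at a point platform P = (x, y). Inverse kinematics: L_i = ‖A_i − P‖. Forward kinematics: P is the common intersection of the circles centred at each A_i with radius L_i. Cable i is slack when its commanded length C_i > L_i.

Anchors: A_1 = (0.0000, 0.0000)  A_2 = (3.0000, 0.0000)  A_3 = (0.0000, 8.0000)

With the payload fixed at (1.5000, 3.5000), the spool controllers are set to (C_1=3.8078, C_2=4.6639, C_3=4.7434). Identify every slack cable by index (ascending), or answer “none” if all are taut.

2

i=1: geometric 3.8079 vs commanded 3.8078 ⇒ taut
i=2: geometric 3.8079 vs commanded 4.6639 ⇒ slack
i=3: geometric 4.7434 vs commanded 4.7434 ⇒ taut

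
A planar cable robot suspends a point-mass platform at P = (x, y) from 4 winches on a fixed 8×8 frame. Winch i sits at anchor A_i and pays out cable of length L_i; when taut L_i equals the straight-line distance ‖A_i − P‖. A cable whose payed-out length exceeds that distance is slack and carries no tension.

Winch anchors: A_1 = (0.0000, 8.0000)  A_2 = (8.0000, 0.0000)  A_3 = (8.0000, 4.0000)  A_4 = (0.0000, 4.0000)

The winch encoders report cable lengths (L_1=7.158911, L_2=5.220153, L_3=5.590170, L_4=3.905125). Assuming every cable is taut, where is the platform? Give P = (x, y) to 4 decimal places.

(3.0000, 1.5000)

circle eqns → linear via eq_j − eq_1; set q_j = A_j·A_j − L_j²
q_1 = 0.0000+64.0000−51.2500 = 12.7500
-16.0000·x + 16.0000·y = q_1−q_2 = -24.0000
-16.0000·x + 8.0000·y = q_1−q_3 = -36.0000
0.0000·x + 8.0000·y = q_1−q_4 = 12.0000
solve first two rows → x=3.0000, y=1.5000
check cable 4: ‖A_4−P‖² = 15.2500 ≈ L_4² = 15.2500 ✓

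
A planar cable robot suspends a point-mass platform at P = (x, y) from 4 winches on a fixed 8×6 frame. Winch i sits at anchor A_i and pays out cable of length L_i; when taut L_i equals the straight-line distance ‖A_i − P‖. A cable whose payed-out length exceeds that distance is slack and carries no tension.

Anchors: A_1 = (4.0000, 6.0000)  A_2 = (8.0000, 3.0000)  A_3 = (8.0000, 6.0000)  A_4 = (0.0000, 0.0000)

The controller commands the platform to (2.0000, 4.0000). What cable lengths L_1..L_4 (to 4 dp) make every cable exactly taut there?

cable 1: Δx=2.0000, Δy=2.0000; L_1 = √(Δx²+Δy²) = 2.8284
cable 2: Δx=6.0000, Δy=-1.0000; L_2 = √(Δx²+Δy²) = 6.0828
cable 3: Δx=6.0000, Δy=2.0000; L_3 = √(Δx²+Δy²) = 6.3246
cable 4: Δx=-2.0000, Δy=-4.0000; L_4 = √(Δx²+Δy²) = 4.4721

(2.8284, 6.0828, 6.3246, 4.4721)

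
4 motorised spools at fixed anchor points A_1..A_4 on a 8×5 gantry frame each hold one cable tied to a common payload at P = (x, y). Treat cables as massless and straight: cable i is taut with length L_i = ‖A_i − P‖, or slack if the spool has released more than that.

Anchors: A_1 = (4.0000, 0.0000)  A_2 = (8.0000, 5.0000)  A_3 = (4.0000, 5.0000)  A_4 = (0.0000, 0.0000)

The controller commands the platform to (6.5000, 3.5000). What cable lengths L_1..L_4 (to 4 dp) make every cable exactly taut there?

(4.3012, 2.1213, 2.9155, 7.3824)

L_1: Δ = A_1−P = (-2.5000, -3.5000) → ‖Δ‖ = √18.5000 = 4.3012
L_2: Δ = A_2−P = (1.5000, 1.5000) → ‖Δ‖ = √4.5000 = 2.1213
L_3: Δ = A_3−P = (-2.5000, 1.5000) → ‖Δ‖ = √8.5000 = 2.9155
L_4: Δ = A_4−P = (-6.5000, -3.5000) → ‖Δ‖ = √54.5000 = 7.3824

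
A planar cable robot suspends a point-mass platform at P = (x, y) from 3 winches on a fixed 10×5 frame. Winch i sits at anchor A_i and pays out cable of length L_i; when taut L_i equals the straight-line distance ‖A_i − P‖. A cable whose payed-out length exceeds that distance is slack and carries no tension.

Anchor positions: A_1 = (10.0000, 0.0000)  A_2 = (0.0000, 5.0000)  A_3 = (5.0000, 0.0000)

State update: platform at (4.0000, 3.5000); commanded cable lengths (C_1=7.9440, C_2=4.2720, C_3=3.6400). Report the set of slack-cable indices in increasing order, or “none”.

cable 1: √((6.0000)²+(-3.5000)²)=6.9462, C_1=7.9440: slack
cable 2: √((-4.0000)²+(1.5000)²)=4.2720, C_2=4.2720: taut
cable 3: √((1.0000)²+(-3.5000)²)=3.6401, C_3=3.6400: taut

1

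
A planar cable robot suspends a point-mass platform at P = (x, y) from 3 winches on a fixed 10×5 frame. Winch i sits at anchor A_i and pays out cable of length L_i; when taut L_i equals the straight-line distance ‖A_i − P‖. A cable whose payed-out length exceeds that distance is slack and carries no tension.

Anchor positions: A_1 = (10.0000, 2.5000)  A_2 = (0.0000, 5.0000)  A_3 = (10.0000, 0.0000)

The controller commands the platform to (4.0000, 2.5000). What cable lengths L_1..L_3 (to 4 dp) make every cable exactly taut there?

(6.0000, 4.7170, 6.5000)

L_1: Δ = A_1−P = (6.0000, 0.0000) → ‖Δ‖ = √36.0000 = 6.0000
L_2: Δ = A_2−P = (-4.0000, 2.5000) → ‖Δ‖ = √22.2500 = 4.7170
L_3: Δ = A_3−P = (6.0000, -2.5000) → ‖Δ‖ = √42.2500 = 6.5000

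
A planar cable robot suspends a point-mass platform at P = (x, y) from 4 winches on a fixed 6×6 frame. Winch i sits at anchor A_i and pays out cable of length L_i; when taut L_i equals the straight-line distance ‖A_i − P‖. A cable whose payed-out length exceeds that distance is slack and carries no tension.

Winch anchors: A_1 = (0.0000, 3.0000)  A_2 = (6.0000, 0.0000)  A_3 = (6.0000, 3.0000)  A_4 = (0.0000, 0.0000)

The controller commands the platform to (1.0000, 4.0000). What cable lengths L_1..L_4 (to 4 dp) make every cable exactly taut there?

(1.4142, 6.4031, 5.0990, 4.1231)

L_1 = √((0.0000−1.0000)² + (3.0000−4.0000)²) = 1.4142
L_2 = √((6.0000−1.0000)² + (0.0000−4.0000)²) = 6.4031
L_3 = √((6.0000−1.0000)² + (3.0000−4.0000)²) = 5.0990
L_4 = √((0.0000−1.0000)² + (0.0000−4.0000)²) = 4.1231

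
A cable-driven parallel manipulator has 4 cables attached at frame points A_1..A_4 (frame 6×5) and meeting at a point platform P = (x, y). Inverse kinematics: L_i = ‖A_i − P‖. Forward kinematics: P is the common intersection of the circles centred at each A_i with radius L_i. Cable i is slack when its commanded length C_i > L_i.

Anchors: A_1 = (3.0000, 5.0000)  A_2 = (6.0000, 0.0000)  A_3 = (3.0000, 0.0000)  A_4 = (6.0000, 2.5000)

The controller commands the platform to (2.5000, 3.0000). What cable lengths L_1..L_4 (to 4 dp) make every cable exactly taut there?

(2.0616, 4.6098, 3.0414, 3.5355)

L_1 = √((3.0000−2.5000)² + (5.0000−3.0000)²) = 2.0616
L_2 = √((6.0000−2.5000)² + (0.0000−3.0000)²) = 4.6098
L_3 = √((3.0000−2.5000)² + (0.0000−3.0000)²) = 3.0414
L_4 = √((6.0000−2.5000)² + (2.5000−3.0000)²) = 3.5355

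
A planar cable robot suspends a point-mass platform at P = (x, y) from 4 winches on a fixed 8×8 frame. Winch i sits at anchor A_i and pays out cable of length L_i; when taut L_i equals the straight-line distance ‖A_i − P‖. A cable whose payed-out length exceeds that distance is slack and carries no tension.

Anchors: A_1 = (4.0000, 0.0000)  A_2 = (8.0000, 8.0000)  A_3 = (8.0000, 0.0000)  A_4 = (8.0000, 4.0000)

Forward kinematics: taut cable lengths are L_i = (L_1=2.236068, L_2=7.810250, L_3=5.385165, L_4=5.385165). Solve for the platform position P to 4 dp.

(3.0000, 2.0000)

expand ‖A_i−P‖²=L_i² and subtract eq 1 (k_i ≔ ‖A_i‖²−L_i²)
k_1 = 16.0000+0.0000−5.0000 = 11.0000
eq1−eq2 → [-8.0000  -16.0000]·P = -56.0000
eq1−eq3 → [-8.0000  0.0000]·P = -24.0000
eq1−eq4 → [-8.0000  -8.0000]·P = -40.0000
2×2 solve → P = (3.0000, 2.0000)
check cable 4: ‖A_4−P‖² = 29.0000 ≈ L_4² = 29.0000 ✓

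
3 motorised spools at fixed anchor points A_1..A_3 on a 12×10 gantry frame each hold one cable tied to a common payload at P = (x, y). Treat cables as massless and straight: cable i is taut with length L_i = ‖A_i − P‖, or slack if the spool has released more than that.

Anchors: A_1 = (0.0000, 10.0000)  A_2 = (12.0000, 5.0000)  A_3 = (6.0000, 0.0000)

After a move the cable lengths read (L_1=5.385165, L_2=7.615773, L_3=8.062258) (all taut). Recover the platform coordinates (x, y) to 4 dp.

(5.0000, 8.0000)

expand ‖A_i−P‖²=L_i² and subtract eq 1 (c_i ≔ ‖A_i‖²−L_i²)
c_1 = 0.0000+100.0000−29.0000 = 71.0000
eq1−eq2 → [-24.0000  10.0000]·P = -40.0000
eq1−eq3 → [-12.0000  20.0000]·P = 100.0000
2×2 solve → P = (5.0000, 8.0000)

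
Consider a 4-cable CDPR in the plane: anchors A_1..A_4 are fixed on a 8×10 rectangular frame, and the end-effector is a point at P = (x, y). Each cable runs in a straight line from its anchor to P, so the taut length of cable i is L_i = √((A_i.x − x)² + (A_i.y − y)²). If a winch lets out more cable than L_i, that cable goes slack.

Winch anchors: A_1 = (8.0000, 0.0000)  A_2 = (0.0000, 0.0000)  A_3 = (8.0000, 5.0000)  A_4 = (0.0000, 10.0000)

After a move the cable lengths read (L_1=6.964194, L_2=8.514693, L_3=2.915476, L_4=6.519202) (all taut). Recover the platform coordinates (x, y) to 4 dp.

expand ‖A_i−P‖²=L_i² and subtract eq 1 (c_i ≔ ‖A_i‖²−L_i²)
c_1 = 64.0000+0.0000−48.5000 = 15.5000
eq1−eq2 → [16.0000  0.0000]·P = 88.0000
eq1−eq3 → [0.0000  -10.0000]·P = -65.0000
eq1−eq4 → [16.0000  -20.0000]·P = -42.0000
2×2 solve → P = (5.5000, 6.5000)
check cable 4: ‖A_4−P‖² = 42.5000 ≈ L_4² = 42.5000 ✓

(5.5000, 6.5000)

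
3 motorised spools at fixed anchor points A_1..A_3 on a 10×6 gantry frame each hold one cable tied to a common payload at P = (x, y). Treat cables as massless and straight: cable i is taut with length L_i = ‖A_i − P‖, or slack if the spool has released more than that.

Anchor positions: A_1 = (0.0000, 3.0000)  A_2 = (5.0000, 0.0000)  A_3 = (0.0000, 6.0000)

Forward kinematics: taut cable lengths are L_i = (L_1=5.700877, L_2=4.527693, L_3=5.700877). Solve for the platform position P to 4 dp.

(5.5000, 4.5000)

circle eqns → linear via eq_j − eq_1; set c_j = A_j·A_j − L_j²
c_1 = 0.0000+9.0000−32.5000 = -23.5000
-10.0000·x + 6.0000·y = c_1−c_2 = -28.0000
0.0000·x − 6.0000·y = c_1−c_3 = -27.0000
solve first two rows → x=5.5000, y=4.5000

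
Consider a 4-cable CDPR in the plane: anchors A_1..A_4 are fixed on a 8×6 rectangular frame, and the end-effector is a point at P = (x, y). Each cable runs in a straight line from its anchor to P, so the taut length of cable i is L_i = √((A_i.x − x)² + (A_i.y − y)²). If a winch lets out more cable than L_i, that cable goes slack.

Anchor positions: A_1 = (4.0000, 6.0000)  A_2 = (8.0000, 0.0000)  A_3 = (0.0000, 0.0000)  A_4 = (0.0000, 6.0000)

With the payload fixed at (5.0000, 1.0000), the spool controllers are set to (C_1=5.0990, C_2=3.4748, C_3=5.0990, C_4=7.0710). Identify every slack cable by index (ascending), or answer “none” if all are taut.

2

i=1: geometric 5.0990 vs commanded 5.0990 ⇒ taut
i=2: geometric 3.1623 vs commanded 3.4748 ⇒ slack
i=3: geometric 5.0990 vs commanded 5.0990 ⇒ taut
i=4: geometric 7.0711 vs commanded 7.0710 ⇒ taut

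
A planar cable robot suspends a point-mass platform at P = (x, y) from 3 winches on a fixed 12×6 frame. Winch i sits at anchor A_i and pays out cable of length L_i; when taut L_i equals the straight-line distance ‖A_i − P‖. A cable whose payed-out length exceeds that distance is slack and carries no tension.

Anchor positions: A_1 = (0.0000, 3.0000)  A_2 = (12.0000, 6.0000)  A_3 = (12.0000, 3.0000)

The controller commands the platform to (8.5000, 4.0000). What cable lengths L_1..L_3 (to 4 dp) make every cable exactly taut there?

L_1 = √((0.0000−8.5000)² + (3.0000−4.0000)²) = 8.5586
L_2 = √((12.0000−8.5000)² + (6.0000−4.0000)²) = 4.0311
L_3 = √((12.0000−8.5000)² + (3.0000−4.0000)²) = 3.6401

(8.5586, 4.0311, 3.6401)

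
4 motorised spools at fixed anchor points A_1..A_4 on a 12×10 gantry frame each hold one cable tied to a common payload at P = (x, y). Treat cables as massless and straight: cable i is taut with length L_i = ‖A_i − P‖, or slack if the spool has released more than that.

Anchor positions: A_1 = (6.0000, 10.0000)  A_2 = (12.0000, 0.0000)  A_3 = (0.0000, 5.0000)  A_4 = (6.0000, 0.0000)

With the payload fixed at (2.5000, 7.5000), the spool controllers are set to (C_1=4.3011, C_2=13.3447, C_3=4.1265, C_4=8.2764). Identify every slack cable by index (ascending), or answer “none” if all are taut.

cable 1: √((3.5000)²+(2.5000)²)=4.3012, C_1=4.3011: taut
cable 2: √((9.5000)²+(-7.5000)²)=12.1037, C_2=13.3447: slack
cable 3: √((-2.5000)²+(-2.5000)²)=3.5355, C_3=4.1265: slack
cable 4: √((3.5000)²+(-7.5000)²)=8.2765, C_4=8.2764: taut

2, 3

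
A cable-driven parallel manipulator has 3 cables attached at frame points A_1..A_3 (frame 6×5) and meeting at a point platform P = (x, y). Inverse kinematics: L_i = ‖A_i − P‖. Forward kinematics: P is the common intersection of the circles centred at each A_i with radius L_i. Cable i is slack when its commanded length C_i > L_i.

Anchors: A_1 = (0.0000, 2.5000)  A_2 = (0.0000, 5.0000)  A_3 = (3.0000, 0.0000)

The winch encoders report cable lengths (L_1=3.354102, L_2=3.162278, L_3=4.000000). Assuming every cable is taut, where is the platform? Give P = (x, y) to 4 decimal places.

(3.0000, 4.0000)

each cable: (A_i−P)·(A_i−P) = L_i²; let c_i = ‖A_i‖²−L_i²
c_1 = 0.0000+6.2500−11.2500 = -5.0000
row 1: 0.0000x − 5.0000y = -20.0000  (c_2=15.0000)
row 2: -6.0000x + 5.0000y = 2.0000  (c_3=-7.0000)
Cramer on rows 1–2 → x = 3.0000, y = 4.0000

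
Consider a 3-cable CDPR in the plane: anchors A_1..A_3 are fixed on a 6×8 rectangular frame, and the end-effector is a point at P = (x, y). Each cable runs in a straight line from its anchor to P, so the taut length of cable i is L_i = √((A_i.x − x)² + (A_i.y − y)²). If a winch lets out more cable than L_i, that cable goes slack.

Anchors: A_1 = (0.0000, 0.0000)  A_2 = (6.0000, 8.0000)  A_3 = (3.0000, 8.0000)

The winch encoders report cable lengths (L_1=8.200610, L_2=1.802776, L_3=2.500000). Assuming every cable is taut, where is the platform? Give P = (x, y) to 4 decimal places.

each cable: (A_i−P)·(A_i−P) = L_i²; let q_i = ‖A_i‖²−L_i²
q_1 = 0.0000+0.0000−67.2500 = -67.2500
row 1: -12.0000x − 16.0000y = -164.0000  (q_2=96.7500)
row 2: -6.0000x − 16.0000y = -134.0000  (q_3=66.7500)
Cramer on rows 1–2 → x = 5.0000, y = 6.5000

(5.0000, 6.5000)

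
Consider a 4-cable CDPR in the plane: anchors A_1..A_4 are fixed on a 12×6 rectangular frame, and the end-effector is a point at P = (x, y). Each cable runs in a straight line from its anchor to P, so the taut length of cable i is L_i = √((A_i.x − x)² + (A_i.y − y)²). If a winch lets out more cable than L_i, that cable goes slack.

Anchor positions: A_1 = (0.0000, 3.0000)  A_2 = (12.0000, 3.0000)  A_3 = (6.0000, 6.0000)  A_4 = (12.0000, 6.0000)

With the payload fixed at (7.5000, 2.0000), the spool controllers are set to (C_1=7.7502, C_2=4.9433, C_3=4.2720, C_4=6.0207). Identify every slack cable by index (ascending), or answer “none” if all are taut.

1, 2

cable 1: √((-7.5000)²+(1.0000)²)=7.5664, C_1=7.7502: slack
cable 2: √((4.5000)²+(1.0000)²)=4.6098, C_2=4.9433: slack
cable 3: √((-1.5000)²+(4.0000)²)=4.2720, C_3=4.2720: taut
cable 4: √((4.5000)²+(4.0000)²)=6.0208, C_4=6.0207: taut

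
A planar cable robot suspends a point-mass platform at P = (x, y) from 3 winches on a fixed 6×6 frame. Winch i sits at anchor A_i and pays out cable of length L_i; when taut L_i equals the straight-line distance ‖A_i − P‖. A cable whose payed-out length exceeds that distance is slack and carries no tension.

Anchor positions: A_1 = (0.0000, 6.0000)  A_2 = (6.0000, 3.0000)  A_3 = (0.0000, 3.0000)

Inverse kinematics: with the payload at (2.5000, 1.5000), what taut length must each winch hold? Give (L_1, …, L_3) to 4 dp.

L_1 = √((0.0000−2.5000)² + (6.0000−1.5000)²) = 5.1478
L_2 = √((6.0000−2.5000)² + (3.0000−1.5000)²) = 3.8079
L_3 = √((0.0000−2.5000)² + (3.0000−1.5000)²) = 2.9155

(5.1478, 3.8079, 2.9155)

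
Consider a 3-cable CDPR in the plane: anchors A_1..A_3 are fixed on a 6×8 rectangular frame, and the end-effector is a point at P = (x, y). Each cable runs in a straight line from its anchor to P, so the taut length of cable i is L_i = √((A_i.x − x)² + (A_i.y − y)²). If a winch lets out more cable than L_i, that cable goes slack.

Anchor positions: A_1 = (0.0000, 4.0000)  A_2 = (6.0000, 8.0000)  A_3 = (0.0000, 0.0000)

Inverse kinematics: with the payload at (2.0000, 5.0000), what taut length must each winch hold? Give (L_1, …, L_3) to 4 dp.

L_1 = √((0.0000−2.0000)² + (4.0000−5.0000)²) = 2.2361
L_2 = √((6.0000−2.0000)² + (8.0000−5.0000)²) = 5.0000
L_3 = √((0.0000−2.0000)² + (0.0000−5.0000)²) = 5.3852

(2.2361, 5.0000, 5.3852)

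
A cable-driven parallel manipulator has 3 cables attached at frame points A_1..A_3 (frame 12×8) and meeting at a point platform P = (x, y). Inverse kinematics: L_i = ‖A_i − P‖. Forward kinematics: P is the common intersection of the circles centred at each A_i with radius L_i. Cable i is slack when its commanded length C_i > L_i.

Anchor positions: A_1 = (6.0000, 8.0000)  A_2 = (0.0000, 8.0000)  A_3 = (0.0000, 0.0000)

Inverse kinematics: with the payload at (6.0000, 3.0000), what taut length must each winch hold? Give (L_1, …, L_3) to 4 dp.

(5.0000, 7.8102, 6.7082)

cable 1: Δx=0.0000, Δy=5.0000; L_1 = √(Δx²+Δy²) = 5.0000
cable 2: Δx=-6.0000, Δy=5.0000; L_2 = √(Δx²+Δy²) = 7.8102
cable 3: Δx=-6.0000, Δy=-3.0000; L_3 = √(Δx²+Δy²) = 6.7082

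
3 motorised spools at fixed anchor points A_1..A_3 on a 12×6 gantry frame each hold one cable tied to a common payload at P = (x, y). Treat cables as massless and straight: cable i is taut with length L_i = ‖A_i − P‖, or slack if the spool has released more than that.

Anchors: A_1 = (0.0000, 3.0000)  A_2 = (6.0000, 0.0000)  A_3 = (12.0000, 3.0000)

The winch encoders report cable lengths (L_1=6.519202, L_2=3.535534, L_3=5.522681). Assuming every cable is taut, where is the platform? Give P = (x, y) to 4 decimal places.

each cable: (A_i−P)·(A_i−P) = L_i²; let q_i = ‖A_i‖²−L_i²
q_1 = 0.0000+9.0000−42.5000 = -33.5000
row 1: -12.0000x + 6.0000y = -57.0000  (q_2=23.5000)
row 2: -24.0000x + 0.0000y = -156.0000  (q_3=122.5000)
Cramer on rows 1–2 → x = 6.5000, y = 3.5000

(6.5000, 3.5000)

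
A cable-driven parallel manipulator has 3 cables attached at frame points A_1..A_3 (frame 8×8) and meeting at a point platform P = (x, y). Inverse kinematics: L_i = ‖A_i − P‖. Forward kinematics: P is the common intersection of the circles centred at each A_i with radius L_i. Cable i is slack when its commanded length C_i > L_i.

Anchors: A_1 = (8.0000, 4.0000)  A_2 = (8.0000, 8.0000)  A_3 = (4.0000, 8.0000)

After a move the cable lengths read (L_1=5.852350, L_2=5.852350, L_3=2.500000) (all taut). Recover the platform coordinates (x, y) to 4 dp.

each cable: (A_i−P)·(A_i−P) = L_i²; let c_i = ‖A_i‖²−L_i²
c_1 = 64.0000+16.0000−34.2500 = 45.7500
row 1: 0.0000x − 8.0000y = -48.0000  (c_2=93.7500)
row 2: 8.0000x − 8.0000y = -28.0000  (c_3=73.7500)
Cramer on rows 1–2 → x = 2.5000, y = 6.0000

(2.5000, 6.0000)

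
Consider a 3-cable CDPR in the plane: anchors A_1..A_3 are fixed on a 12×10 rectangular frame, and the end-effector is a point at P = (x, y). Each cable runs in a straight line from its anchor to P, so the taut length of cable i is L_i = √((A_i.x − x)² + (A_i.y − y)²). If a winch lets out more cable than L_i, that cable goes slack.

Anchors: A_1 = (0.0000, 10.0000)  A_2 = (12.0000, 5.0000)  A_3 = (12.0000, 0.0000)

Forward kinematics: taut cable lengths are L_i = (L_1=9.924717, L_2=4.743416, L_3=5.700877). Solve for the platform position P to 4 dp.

(7.5000, 3.5000)

circle eqns → linear via eq_j − eq_1; set k_j = A_j·A_j − L_j²
k_1 = 0.0000+100.0000−98.5000 = 1.5000
-24.0000·x + 10.0000·y = k_1−k_2 = -145.0000
-24.0000·x + 20.0000·y = k_1−k_3 = -110.0000
solve first two rows → x=7.5000, y=3.5000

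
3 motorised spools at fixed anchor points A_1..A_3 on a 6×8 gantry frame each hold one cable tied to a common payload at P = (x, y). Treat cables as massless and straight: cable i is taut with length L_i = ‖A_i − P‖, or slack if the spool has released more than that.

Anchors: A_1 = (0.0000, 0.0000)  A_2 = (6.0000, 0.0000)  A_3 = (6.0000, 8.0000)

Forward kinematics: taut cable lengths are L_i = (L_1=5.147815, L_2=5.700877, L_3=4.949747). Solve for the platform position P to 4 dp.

expand ‖A_i−P‖²=L_i² and subtract eq 1 (c_i ≔ ‖A_i‖²−L_i²)
c_1 = 0.0000+0.0000−26.5000 = -26.5000
eq1−eq2 → [-12.0000  0.0000]·P = -30.0000
eq1−eq3 → [-12.0000  -16.0000]·P = -102.0000
2×2 solve → P = (2.5000, 4.5000)

(2.5000, 4.5000)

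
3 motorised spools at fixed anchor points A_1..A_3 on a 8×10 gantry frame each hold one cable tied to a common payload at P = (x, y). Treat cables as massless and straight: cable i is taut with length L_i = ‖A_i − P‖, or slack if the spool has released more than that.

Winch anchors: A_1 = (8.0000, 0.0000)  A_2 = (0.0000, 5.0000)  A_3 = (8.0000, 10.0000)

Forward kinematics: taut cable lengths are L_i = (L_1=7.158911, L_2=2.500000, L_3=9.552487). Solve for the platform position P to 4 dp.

(1.5000, 3.0000)

each cable: (A_i−P)·(A_i−P) = L_i²; let c_i = ‖A_i‖²−L_i²
c_1 = 64.0000+0.0000−51.2500 = 12.7500
row 1: 16.0000x − 10.0000y = -6.0000  (c_2=18.7500)
row 2: 0.0000x − 20.0000y = -60.0000  (c_3=72.7500)
Cramer on rows 1–2 → x = 1.5000, y = 3.0000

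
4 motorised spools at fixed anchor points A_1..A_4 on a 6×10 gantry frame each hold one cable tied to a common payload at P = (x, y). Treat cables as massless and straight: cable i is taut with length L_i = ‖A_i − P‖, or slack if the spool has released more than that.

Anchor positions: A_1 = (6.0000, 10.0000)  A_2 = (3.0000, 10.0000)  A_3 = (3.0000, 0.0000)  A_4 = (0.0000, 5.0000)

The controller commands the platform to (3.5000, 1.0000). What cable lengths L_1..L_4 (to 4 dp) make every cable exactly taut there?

(9.3408, 9.0139, 1.1180, 5.3151)

L_1 = √((6.0000−3.5000)² + (10.0000−1.0000)²) = 9.3408
L_2 = √((3.0000−3.5000)² + (10.0000−1.0000)²) = 9.0139
L_3 = √((3.0000−3.5000)² + (0.0000−1.0000)²) = 1.1180
L_4 = √((0.0000−3.5000)² + (5.0000−1.0000)²) = 5.3151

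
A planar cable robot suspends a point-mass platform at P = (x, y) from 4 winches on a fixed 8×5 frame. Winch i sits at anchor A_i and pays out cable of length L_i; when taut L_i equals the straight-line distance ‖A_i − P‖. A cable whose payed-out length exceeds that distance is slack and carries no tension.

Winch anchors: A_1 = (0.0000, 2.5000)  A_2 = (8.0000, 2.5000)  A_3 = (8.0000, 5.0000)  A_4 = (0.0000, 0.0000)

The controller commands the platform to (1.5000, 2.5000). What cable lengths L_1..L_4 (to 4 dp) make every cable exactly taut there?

(1.5000, 6.5000, 6.9642, 2.9155)

L_1: Δ = A_1−P = (-1.5000, 0.0000) → ‖Δ‖ = √2.2500 = 1.5000
L_2: Δ = A_2−P = (6.5000, 0.0000) → ‖Δ‖ = √42.2500 = 6.5000
L_3: Δ = A_3−P = (6.5000, 2.5000) → ‖Δ‖ = √48.5000 = 6.9642
L_4: Δ = A_4−P = (-1.5000, -2.5000) → ‖Δ‖ = √8.5000 = 2.9155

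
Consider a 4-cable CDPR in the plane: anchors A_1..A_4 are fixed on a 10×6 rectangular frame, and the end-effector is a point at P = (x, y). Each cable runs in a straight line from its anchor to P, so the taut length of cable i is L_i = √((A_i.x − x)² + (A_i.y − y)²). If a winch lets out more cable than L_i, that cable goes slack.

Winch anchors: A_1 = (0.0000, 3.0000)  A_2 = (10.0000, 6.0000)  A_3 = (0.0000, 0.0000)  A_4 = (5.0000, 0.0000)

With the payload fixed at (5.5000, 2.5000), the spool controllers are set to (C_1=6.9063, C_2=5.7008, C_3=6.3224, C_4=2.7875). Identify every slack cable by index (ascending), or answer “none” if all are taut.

1, 3, 4

i=1: geometric 5.5227 vs commanded 6.9063 ⇒ slack
i=2: geometric 5.7009 vs commanded 5.7008 ⇒ taut
i=3: geometric 6.0415 vs commanded 6.3224 ⇒ slack
i=4: geometric 2.5495 vs commanded 2.7875 ⇒ slack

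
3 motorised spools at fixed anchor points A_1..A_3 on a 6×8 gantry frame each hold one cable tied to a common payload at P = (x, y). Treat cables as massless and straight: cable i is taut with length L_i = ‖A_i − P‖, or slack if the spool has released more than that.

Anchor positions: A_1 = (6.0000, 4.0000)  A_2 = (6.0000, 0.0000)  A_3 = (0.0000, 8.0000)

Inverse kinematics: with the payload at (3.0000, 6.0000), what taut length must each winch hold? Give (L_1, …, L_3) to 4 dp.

L_1: Δ = A_1−P = (3.0000, -2.0000) → ‖Δ‖ = √13.0000 = 3.6056
L_2: Δ = A_2−P = (3.0000, -6.0000) → ‖Δ‖ = √45.0000 = 6.7082
L_3: Δ = A_3−P = (-3.0000, 2.0000) → ‖Δ‖ = √13.0000 = 3.6056

(3.6056, 6.7082, 3.6056)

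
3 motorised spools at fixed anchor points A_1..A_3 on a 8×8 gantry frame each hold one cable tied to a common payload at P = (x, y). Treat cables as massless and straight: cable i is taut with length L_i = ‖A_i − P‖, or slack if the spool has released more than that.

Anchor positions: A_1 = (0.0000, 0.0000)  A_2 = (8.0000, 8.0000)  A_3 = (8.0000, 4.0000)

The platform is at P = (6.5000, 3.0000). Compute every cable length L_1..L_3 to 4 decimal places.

(7.1589, 5.2202, 1.8028)

L_1: Δ = A_1−P = (-6.5000, -3.0000) → ‖Δ‖ = √51.2500 = 7.1589
L_2: Δ = A_2−P = (1.5000, 5.0000) → ‖Δ‖ = √27.2500 = 5.2202
L_3: Δ = A_3−P = (1.5000, 1.0000) → ‖Δ‖ = √3.2500 = 1.8028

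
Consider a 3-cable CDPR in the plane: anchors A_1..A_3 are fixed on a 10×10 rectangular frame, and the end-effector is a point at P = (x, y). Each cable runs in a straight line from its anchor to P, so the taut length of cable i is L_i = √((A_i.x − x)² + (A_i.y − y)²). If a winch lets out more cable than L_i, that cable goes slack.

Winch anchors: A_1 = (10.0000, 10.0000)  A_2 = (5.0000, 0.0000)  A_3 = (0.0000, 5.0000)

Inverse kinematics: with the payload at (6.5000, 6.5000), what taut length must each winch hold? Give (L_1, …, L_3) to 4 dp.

(4.9497, 6.6708, 6.6708)

cable 1: Δx=3.5000, Δy=3.5000; L_1 = √(Δx²+Δy²) = 4.9497
cable 2: Δx=-1.5000, Δy=-6.5000; L_2 = √(Δx²+Δy²) = 6.6708
cable 3: Δx=-6.5000, Δy=-1.5000; L_3 = √(Δx²+Δy²) = 6.6708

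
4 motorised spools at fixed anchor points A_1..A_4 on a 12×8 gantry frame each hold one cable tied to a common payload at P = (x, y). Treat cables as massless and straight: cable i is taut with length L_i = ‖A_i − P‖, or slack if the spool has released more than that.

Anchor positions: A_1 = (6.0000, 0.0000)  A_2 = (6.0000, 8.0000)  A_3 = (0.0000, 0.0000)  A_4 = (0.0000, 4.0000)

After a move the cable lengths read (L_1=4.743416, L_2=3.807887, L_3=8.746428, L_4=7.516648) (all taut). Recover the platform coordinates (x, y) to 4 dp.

expand ‖A_i−P‖²=L_i² and subtract eq 1 (c_i ≔ ‖A_i‖²−L_i²)
c_1 = 36.0000+0.0000−22.5000 = 13.5000
eq1−eq2 → [0.0000  -16.0000]·P = -72.0000
eq1−eq3 → [12.0000  0.0000]·P = 90.0000
eq1−eq4 → [12.0000  -8.0000]·P = 54.0000
2×2 solve → P = (7.5000, 4.5000)
check cable 4: ‖A_4−P‖² = 56.5000 ≈ L_4² = 56.5000 ✓

(7.5000, 4.5000)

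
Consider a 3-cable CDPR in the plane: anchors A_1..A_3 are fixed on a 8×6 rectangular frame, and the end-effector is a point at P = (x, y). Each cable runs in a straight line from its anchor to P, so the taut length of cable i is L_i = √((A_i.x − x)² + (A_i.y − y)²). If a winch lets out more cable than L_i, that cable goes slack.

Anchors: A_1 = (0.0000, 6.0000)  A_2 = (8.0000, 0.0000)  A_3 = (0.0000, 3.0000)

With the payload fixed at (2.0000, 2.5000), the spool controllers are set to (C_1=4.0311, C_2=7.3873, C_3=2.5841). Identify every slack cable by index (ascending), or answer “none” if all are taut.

2, 3

i=1: geometric 4.0311 vs commanded 4.0311 ⇒ taut
i=2: geometric 6.5000 vs commanded 7.3873 ⇒ slack
i=3: geometric 2.0616 vs commanded 2.5841 ⇒ slack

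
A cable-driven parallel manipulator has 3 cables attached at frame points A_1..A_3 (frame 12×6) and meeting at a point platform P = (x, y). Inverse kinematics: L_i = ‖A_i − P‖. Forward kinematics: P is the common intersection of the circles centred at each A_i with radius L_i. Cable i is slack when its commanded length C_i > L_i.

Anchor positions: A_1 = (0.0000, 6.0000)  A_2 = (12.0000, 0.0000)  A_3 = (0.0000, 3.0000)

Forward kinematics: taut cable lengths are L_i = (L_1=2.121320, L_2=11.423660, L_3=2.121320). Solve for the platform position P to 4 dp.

(1.5000, 4.5000)

each cable: (A_i−P)·(A_i−P) = L_i²; let c_i = ‖A_i‖²−L_i²
c_1 = 0.0000+36.0000−4.5000 = 31.5000
row 1: -24.0000x + 12.0000y = 18.0000  (c_2=13.5000)
row 2: 0.0000x + 6.0000y = 27.0000  (c_3=4.5000)
Cramer on rows 1–2 → x = 1.5000, y = 4.5000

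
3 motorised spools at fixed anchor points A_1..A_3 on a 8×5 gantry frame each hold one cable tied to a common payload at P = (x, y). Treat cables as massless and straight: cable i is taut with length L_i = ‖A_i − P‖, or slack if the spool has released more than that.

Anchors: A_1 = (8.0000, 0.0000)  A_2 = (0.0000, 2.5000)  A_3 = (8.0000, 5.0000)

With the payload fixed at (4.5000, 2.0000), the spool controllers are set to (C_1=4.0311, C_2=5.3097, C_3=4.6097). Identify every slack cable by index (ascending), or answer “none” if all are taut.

2

cable 1: L_1 = ‖A_1−P‖ = 4.0311;  C_1 = 4.0311 → taut
cable 2: L_2 = ‖A_2−P‖ = 4.5277;  C_2 = 5.3097 → slack
cable 3: L_3 = ‖A_3−P‖ = 4.6098;  C_3 = 4.6097 → taut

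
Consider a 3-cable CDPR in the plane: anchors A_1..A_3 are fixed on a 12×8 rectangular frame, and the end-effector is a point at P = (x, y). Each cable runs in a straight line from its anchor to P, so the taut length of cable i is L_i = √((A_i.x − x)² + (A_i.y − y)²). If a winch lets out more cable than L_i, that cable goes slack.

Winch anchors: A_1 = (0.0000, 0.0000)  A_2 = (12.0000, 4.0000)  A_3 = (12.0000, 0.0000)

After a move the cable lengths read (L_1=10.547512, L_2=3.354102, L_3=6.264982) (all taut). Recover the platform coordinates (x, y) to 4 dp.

expand ‖A_i−P‖²=L_i² and subtract eq 1 (c_i ≔ ‖A_i‖²−L_i²)
c_1 = 0.0000+0.0000−111.2500 = -111.2500
eq1−eq2 → [-24.0000  -8.0000]·P = -260.0000
eq1−eq3 → [-24.0000  0.0000]·P = -216.0000
2×2 solve → P = (9.0000, 5.5000)

(9.0000, 5.5000)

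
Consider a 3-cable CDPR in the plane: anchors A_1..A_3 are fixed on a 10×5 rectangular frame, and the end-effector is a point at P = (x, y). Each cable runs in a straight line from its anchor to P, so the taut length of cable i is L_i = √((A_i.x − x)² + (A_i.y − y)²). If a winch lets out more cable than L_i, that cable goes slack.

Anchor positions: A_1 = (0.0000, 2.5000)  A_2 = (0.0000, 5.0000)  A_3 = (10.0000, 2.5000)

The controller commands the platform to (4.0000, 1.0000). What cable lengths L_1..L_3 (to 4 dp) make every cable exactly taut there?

L_1 = √((0.0000−4.0000)² + (2.5000−1.0000)²) = 4.2720
L_2 = √((0.0000−4.0000)² + (5.0000−1.0000)²) = 5.6569
L_3 = √((10.0000−4.0000)² + (2.5000−1.0000)²) = 6.1847

(4.2720, 5.6569, 6.1847)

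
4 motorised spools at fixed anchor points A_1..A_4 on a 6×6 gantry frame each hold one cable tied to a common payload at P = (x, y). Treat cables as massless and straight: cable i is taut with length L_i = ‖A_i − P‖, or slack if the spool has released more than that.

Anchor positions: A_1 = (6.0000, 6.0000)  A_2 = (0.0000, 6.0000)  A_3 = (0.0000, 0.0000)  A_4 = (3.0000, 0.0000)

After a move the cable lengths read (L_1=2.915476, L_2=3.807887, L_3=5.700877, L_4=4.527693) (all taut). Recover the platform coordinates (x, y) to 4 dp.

(3.5000, 4.5000)

circle eqns → linear via eq_j − eq_1; set k_j = A_j·A_j − L_j²
k_1 = 36.0000+36.0000−8.5000 = 63.5000
12.0000·x + 0.0000·y = k_1−k_2 = 42.0000
12.0000·x + 12.0000·y = k_1−k_3 = 96.0000
6.0000·x + 12.0000·y = k_1−k_4 = 75.0000
solve first two rows → x=3.5000, y=4.5000
check cable 4: ‖A_4−P‖² = 20.5000 ≈ L_4² = 20.5000 ✓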